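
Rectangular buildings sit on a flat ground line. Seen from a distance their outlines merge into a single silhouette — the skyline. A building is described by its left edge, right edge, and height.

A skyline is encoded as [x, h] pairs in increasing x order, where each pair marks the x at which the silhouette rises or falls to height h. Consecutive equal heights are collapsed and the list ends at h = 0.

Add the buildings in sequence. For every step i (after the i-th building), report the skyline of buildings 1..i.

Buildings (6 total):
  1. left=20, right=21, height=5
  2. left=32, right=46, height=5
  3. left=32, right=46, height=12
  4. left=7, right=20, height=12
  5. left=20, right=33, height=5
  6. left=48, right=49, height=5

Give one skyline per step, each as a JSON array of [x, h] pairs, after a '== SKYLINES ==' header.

== SKYLINES ==
[[20,5],[21,0]]
[[20,5],[21,0],[32,5],[46,0]]
[[20,5],[21,0],[32,12],[46,0]]
[[7,12],[20,5],[21,0],[32,12],[46,0]]
[[7,12],[20,5],[32,12],[46,0]]
[[7,12],[20,5],[32,12],[46,0],[48,5],[49,0]]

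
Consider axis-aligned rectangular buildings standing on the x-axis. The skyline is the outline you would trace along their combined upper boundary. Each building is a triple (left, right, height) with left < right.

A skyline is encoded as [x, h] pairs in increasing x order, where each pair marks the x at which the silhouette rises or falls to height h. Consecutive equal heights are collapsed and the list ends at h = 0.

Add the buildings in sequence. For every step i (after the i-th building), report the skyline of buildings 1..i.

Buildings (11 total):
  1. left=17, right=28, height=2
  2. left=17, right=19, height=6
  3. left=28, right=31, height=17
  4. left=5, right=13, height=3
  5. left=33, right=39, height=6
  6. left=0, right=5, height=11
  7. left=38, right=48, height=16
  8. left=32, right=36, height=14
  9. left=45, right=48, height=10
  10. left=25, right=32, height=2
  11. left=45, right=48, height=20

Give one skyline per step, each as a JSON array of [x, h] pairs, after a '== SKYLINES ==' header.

== SKYLINES ==
[[17,2],[28,0]]
[[17,6],[19,2],[28,0]]
[[17,6],[19,2],[28,17],[31,0]]
[[5,3],[13,0],[17,6],[19,2],[28,17],[31,0]]
[[5,3],[13,0],[17,6],[19,2],[28,17],[31,0],[33,6],[39,0]]
[[0,11],[5,3],[13,0],[17,6],[19,2],[28,17],[31,0],[33,6],[39,0]]
[[0,11],[5,3],[13,0],[17,6],[19,2],[28,17],[31,0],[33,6],[38,16],[48,0]]
[[0,11],[5,3],[13,0],[17,6],[19,2],[28,17],[31,0],[32,14],[36,6],[38,16],[48,0]]
[[0,11],[5,3],[13,0],[17,6],[19,2],[28,17],[31,0],[32,14],[36,6],[38,16],[48,0]]
[[0,11],[5,3],[13,0],[17,6],[19,2],[28,17],[31,2],[32,14],[36,6],[38,16],[48,0]]
[[0,11],[5,3],[13,0],[17,6],[19,2],[28,17],[31,2],[32,14],[36,6],[38,16],[45,20],[48,0]]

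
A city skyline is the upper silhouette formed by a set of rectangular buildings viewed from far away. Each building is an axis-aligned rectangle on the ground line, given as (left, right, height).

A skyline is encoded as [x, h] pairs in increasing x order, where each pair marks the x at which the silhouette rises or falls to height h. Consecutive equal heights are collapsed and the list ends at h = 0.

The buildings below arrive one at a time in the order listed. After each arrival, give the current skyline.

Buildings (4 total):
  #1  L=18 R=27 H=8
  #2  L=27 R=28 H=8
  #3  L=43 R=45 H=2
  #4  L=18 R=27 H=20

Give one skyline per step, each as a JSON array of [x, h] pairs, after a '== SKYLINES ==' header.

== SKYLINES ==
[[18,8],[27,0]]
[[18,8],[28,0]]
[[18,8],[28,0],[43,2],[45,0]]
[[18,20],[27,8],[28,0],[43,2],[45,0]]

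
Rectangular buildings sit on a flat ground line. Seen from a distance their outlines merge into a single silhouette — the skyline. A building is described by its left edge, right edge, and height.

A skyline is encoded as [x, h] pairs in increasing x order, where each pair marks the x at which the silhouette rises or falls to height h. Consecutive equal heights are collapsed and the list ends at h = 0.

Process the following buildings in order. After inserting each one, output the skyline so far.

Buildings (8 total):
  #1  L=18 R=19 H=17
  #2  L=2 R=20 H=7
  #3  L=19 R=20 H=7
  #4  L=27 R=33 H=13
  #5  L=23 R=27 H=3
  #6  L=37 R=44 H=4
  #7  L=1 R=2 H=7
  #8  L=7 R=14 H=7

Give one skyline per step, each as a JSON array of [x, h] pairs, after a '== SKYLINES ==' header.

== SKYLINES ==
[[18,17],[19,0]]
[[2,7],[18,17],[19,7],[20,0]]
[[2,7],[18,17],[19,7],[20,0]]
[[2,7],[18,17],[19,7],[20,0],[27,13],[33,0]]
[[2,7],[18,17],[19,7],[20,0],[23,3],[27,13],[33,0]]
[[2,7],[18,17],[19,7],[20,0],[23,3],[27,13],[33,0],[37,4],[44,0]]
[[1,7],[18,17],[19,7],[20,0],[23,3],[27,13],[33,0],[37,4],[44,0]]
[[1,7],[18,17],[19,7],[20,0],[23,3],[27,13],[33,0],[37,4],[44,0]]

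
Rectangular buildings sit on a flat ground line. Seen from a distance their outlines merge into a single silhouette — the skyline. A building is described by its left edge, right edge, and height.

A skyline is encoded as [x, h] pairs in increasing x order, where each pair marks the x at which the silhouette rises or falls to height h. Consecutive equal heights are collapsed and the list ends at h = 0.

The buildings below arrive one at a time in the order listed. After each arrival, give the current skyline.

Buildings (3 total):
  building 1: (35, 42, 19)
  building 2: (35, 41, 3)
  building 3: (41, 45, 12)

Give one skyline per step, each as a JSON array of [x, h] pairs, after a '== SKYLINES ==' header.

== SKYLINES ==
[[35,19],[42,0]]
[[35,19],[42,0]]
[[35,19],[42,12],[45,0]]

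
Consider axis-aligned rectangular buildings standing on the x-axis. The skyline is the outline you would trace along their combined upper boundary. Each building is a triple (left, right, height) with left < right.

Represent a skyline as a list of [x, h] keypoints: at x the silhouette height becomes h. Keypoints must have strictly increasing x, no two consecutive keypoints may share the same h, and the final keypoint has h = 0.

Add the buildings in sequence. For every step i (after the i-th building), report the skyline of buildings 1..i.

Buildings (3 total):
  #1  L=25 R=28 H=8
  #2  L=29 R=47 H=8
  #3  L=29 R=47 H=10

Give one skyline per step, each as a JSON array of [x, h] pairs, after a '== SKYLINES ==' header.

== SKYLINES ==
[[25,8],[28,0]]
[[25,8],[28,0],[29,8],[47,0]]
[[25,8],[28,0],[29,10],[47,0]]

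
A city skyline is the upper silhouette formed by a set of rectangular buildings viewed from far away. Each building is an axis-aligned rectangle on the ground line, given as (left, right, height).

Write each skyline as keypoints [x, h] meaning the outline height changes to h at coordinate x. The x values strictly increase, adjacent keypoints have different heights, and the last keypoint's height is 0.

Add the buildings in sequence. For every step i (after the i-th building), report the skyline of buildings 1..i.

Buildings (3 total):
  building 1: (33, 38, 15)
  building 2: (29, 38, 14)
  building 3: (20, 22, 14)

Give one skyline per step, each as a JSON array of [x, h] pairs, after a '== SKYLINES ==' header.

== SKYLINES ==
[[33,15],[38,0]]
[[29,14],[33,15],[38,0]]
[[20,14],[22,0],[29,14],[33,15],[38,0]]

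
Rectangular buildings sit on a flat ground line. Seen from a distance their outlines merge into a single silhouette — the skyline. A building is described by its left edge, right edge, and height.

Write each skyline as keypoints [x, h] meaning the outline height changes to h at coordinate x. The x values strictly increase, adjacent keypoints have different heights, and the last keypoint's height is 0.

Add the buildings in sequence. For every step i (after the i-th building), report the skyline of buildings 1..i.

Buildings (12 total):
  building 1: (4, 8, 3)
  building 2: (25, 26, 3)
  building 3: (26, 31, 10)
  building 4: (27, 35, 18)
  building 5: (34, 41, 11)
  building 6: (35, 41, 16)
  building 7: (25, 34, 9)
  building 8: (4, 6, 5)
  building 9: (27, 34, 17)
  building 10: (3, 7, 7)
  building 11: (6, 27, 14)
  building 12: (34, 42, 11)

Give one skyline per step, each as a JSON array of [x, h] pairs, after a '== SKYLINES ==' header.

== SKYLINES ==
[[4,3],[8,0]]
[[4,3],[8,0],[25,3],[26,0]]
[[4,3],[8,0],[25,3],[26,10],[31,0]]
[[4,3],[8,0],[25,3],[26,10],[27,18],[35,0]]
[[4,3],[8,0],[25,3],[26,10],[27,18],[35,11],[41,0]]
[[4,3],[8,0],[25,3],[26,10],[27,18],[35,16],[41,0]]
[[4,3],[8,0],[25,9],[26,10],[27,18],[35,16],[41,0]]
[[4,5],[6,3],[8,0],[25,9],[26,10],[27,18],[35,16],[41,0]]
[[4,5],[6,3],[8,0],[25,9],[26,10],[27,18],[35,16],[41,0]]
[[3,7],[7,3],[8,0],[25,9],[26,10],[27,18],[35,16],[41,0]]
[[3,7],[6,14],[27,18],[35,16],[41,0]]
[[3,7],[6,14],[27,18],[35,16],[41,11],[42,0]]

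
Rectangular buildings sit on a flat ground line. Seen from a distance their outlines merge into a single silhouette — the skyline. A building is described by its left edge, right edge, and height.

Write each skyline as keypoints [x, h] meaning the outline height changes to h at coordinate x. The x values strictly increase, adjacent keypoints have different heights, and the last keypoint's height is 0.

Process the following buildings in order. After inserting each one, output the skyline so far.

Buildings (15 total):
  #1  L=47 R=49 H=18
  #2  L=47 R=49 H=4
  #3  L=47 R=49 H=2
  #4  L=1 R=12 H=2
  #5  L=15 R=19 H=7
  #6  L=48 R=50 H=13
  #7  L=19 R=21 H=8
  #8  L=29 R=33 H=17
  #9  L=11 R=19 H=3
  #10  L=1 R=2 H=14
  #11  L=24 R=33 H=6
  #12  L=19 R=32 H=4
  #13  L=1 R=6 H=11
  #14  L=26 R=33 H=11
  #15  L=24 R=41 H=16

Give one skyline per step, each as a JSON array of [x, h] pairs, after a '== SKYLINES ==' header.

== SKYLINES ==
[[47,18],[49,0]]
[[47,18],[49,0]]
[[47,18],[49,0]]
[[1,2],[12,0],[47,18],[49,0]]
[[1,2],[12,0],[15,7],[19,0],[47,18],[49,0]]
[[1,2],[12,0],[15,7],[19,0],[47,18],[49,13],[50,0]]
[[1,2],[12,0],[15,7],[19,8],[21,0],[47,18],[49,13],[50,0]]
[[1,2],[12,0],[15,7],[19,8],[21,0],[29,17],[33,0],[47,18],[49,13],[50,0]]
[[1,2],[11,3],[15,7],[19,8],[21,0],[29,17],[33,0],[47,18],[49,13],[50,0]]
[[1,14],[2,2],[11,3],[15,7],[19,8],[21,0],[29,17],[33,0],[47,18],[49,13],[50,0]]
[[1,14],[2,2],[11,3],[15,7],[19,8],[21,0],[24,6],[29,17],[33,0],[47,18],[49,13],[50,0]]
[[1,14],[2,2],[11,3],[15,7],[19,8],[21,4],[24,6],[29,17],[33,0],[47,18],[49,13],[50,0]]
[[1,14],[2,11],[6,2],[11,3],[15,7],[19,8],[21,4],[24,6],[29,17],[33,0],[47,18],[49,13],[50,0]]
[[1,14],[2,11],[6,2],[11,3],[15,7],[19,8],[21,4],[24,6],[26,11],[29,17],[33,0],[47,18],[49,13],[50,0]]
[[1,14],[2,11],[6,2],[11,3],[15,7],[19,8],[21,4],[24,16],[29,17],[33,16],[41,0],[47,18],[49,13],[50,0]]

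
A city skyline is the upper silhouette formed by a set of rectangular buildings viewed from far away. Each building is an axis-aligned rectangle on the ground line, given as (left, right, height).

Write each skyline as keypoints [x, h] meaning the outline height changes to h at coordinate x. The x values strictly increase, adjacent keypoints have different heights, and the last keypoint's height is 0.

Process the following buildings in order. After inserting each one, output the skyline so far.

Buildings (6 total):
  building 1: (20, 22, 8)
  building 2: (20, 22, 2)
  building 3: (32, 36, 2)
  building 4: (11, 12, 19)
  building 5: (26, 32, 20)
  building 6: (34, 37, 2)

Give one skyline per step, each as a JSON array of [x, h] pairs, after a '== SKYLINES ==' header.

== SKYLINES ==
[[20,8],[22,0]]
[[20,8],[22,0]]
[[20,8],[22,0],[32,2],[36,0]]
[[11,19],[12,0],[20,8],[22,0],[32,2],[36,0]]
[[11,19],[12,0],[20,8],[22,0],[26,20],[32,2],[36,0]]
[[11,19],[12,0],[20,8],[22,0],[26,20],[32,2],[37,0]]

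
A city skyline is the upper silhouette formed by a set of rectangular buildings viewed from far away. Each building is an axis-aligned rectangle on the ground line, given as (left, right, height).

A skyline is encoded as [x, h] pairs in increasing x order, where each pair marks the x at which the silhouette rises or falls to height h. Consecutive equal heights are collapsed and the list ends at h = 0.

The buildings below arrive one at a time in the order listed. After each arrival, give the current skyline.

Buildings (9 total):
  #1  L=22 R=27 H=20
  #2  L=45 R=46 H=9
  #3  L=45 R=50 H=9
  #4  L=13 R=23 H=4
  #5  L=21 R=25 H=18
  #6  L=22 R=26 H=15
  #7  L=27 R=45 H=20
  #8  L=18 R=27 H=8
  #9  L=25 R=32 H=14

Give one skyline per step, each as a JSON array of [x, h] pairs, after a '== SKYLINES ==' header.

== SKYLINES ==
[[22,20],[27,0]]
[[22,20],[27,0],[45,9],[46,0]]
[[22,20],[27,0],[45,9],[50,0]]
[[13,4],[22,20],[27,0],[45,9],[50,0]]
[[13,4],[21,18],[22,20],[27,0],[45,9],[50,0]]
[[13,4],[21,18],[22,20],[27,0],[45,9],[50,0]]
[[13,4],[21,18],[22,20],[45,9],[50,0]]
[[13,4],[18,8],[21,18],[22,20],[45,9],[50,0]]
[[13,4],[18,8],[21,18],[22,20],[45,9],[50,0]]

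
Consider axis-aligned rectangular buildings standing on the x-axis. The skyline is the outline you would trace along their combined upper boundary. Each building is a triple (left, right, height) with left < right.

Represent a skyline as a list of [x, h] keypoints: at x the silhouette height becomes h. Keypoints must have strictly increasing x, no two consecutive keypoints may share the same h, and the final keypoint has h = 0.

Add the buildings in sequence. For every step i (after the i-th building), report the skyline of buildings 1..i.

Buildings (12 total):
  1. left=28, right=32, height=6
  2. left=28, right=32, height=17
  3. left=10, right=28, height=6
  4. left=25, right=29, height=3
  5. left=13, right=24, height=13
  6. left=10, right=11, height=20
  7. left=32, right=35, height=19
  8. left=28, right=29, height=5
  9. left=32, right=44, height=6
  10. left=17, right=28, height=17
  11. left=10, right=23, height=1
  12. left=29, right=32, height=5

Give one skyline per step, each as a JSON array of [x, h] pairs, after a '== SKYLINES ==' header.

== SKYLINES ==
[[28,6],[32,0]]
[[28,17],[32,0]]
[[10,6],[28,17],[32,0]]
[[10,6],[28,17],[32,0]]
[[10,6],[13,13],[24,6],[28,17],[32,0]]
[[10,20],[11,6],[13,13],[24,6],[28,17],[32,0]]
[[10,20],[11,6],[13,13],[24,6],[28,17],[32,19],[35,0]]
[[10,20],[11,6],[13,13],[24,6],[28,17],[32,19],[35,0]]
[[10,20],[11,6],[13,13],[24,6],[28,17],[32,19],[35,6],[44,0]]
[[10,20],[11,6],[13,13],[17,17],[32,19],[35,6],[44,0]]
[[10,20],[11,6],[13,13],[17,17],[32,19],[35,6],[44,0]]
[[10,20],[11,6],[13,13],[17,17],[32,19],[35,6],[44,0]]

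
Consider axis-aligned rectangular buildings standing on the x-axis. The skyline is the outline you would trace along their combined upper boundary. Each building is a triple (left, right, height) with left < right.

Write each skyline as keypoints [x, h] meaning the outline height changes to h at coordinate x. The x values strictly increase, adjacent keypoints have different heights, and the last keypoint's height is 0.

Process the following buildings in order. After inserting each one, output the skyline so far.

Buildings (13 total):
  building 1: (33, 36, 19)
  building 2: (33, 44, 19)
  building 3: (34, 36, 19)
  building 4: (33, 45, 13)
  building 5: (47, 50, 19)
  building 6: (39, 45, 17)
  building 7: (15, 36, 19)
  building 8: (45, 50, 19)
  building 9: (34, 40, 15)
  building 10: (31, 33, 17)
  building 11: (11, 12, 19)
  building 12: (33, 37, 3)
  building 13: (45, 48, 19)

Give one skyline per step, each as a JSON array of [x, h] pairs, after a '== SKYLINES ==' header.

== SKYLINES ==
[[33,19],[36,0]]
[[33,19],[44,0]]
[[33,19],[44,0]]
[[33,19],[44,13],[45,0]]
[[33,19],[44,13],[45,0],[47,19],[50,0]]
[[33,19],[44,17],[45,0],[47,19],[50,0]]
[[15,19],[44,17],[45,0],[47,19],[50,0]]
[[15,19],[44,17],[45,19],[50,0]]
[[15,19],[44,17],[45,19],[50,0]]
[[15,19],[44,17],[45,19],[50,0]]
[[11,19],[12,0],[15,19],[44,17],[45,19],[50,0]]
[[11,19],[12,0],[15,19],[44,17],[45,19],[50,0]]
[[11,19],[12,0],[15,19],[44,17],[45,19],[50,0]]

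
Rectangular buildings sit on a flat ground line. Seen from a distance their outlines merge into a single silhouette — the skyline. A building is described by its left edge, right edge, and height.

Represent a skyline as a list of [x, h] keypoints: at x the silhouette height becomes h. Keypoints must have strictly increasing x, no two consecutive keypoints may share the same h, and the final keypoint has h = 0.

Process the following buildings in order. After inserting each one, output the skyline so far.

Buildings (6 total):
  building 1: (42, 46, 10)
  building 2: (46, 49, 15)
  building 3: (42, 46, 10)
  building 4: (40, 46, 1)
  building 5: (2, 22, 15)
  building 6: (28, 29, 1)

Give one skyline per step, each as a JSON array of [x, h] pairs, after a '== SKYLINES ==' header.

== SKYLINES ==
[[42,10],[46,0]]
[[42,10],[46,15],[49,0]]
[[42,10],[46,15],[49,0]]
[[40,1],[42,10],[46,15],[49,0]]
[[2,15],[22,0],[40,1],[42,10],[46,15],[49,0]]
[[2,15],[22,0],[28,1],[29,0],[40,1],[42,10],[46,15],[49,0]]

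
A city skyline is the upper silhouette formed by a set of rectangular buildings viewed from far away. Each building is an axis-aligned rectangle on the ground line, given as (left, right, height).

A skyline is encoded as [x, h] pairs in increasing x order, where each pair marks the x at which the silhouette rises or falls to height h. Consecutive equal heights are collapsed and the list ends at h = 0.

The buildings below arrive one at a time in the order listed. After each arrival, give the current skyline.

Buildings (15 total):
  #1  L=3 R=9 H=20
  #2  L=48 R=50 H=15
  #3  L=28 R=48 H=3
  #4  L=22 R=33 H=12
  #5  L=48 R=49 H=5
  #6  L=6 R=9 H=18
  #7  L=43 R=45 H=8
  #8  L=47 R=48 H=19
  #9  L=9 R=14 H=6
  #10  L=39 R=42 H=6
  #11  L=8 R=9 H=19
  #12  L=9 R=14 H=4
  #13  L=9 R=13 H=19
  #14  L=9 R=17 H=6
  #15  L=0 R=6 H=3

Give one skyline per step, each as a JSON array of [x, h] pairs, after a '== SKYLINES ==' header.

== SKYLINES ==
[[3,20],[9,0]]
[[3,20],[9,0],[48,15],[50,0]]
[[3,20],[9,0],[28,3],[48,15],[50,0]]
[[3,20],[9,0],[22,12],[33,3],[48,15],[50,0]]
[[3,20],[9,0],[22,12],[33,3],[48,15],[50,0]]
[[3,20],[9,0],[22,12],[33,3],[48,15],[50,0]]
[[3,20],[9,0],[22,12],[33,3],[43,8],[45,3],[48,15],[50,0]]
[[3,20],[9,0],[22,12],[33,3],[43,8],[45,3],[47,19],[48,15],[50,0]]
[[3,20],[9,6],[14,0],[22,12],[33,3],[43,8],[45,3],[47,19],[48,15],[50,0]]
[[3,20],[9,6],[14,0],[22,12],[33,3],[39,6],[42,3],[43,8],[45,3],[47,19],[48,15],[50,0]]
[[3,20],[9,6],[14,0],[22,12],[33,3],[39,6],[42,3],[43,8],[45,3],[47,19],[48,15],[50,0]]
[[3,20],[9,6],[14,0],[22,12],[33,3],[39,6],[42,3],[43,8],[45,3],[47,19],[48,15],[50,0]]
[[3,20],[9,19],[13,6],[14,0],[22,12],[33,3],[39,6],[42,3],[43,8],[45,3],[47,19],[48,15],[50,0]]
[[3,20],[9,19],[13,6],[17,0],[22,12],[33,3],[39,6],[42,3],[43,8],[45,3],[47,19],[48,15],[50,0]]
[[0,3],[3,20],[9,19],[13,6],[17,0],[22,12],[33,3],[39,6],[42,3],[43,8],[45,3],[47,19],[48,15],[50,0]]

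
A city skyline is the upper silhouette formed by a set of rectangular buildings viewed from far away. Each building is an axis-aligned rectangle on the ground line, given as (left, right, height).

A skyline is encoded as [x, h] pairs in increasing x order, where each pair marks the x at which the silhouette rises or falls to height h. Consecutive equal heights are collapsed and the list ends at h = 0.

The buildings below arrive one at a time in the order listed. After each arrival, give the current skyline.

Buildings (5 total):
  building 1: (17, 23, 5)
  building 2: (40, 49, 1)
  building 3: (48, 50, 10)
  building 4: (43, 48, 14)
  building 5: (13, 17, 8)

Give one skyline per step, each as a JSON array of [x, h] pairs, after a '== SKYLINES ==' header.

== SKYLINES ==
[[17,5],[23,0]]
[[17,5],[23,0],[40,1],[49,0]]
[[17,5],[23,0],[40,1],[48,10],[50,0]]
[[17,5],[23,0],[40,1],[43,14],[48,10],[50,0]]
[[13,8],[17,5],[23,0],[40,1],[43,14],[48,10],[50,0]]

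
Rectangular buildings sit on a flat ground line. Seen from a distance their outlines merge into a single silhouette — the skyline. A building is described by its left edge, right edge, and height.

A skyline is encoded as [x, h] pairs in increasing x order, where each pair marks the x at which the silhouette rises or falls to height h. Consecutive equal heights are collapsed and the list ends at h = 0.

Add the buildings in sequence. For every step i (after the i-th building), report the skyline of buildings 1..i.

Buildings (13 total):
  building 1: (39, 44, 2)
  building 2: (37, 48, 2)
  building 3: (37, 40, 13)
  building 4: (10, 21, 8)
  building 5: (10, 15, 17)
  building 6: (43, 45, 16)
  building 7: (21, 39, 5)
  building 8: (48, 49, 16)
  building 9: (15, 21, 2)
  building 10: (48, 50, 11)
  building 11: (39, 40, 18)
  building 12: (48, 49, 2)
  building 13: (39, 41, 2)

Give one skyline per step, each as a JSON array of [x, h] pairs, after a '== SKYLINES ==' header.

== SKYLINES ==
[[39,2],[44,0]]
[[37,2],[48,0]]
[[37,13],[40,2],[48,0]]
[[10,8],[21,0],[37,13],[40,2],[48,0]]
[[10,17],[15,8],[21,0],[37,13],[40,2],[48,0]]
[[10,17],[15,8],[21,0],[37,13],[40,2],[43,16],[45,2],[48,0]]
[[10,17],[15,8],[21,5],[37,13],[40,2],[43,16],[45,2],[48,0]]
[[10,17],[15,8],[21,5],[37,13],[40,2],[43,16],[45,2],[48,16],[49,0]]
[[10,17],[15,8],[21,5],[37,13],[40,2],[43,16],[45,2],[48,16],[49,0]]
[[10,17],[15,8],[21,5],[37,13],[40,2],[43,16],[45,2],[48,16],[49,11],[50,0]]
[[10,17],[15,8],[21,5],[37,13],[39,18],[40,2],[43,16],[45,2],[48,16],[49,11],[50,0]]
[[10,17],[15,8],[21,5],[37,13],[39,18],[40,2],[43,16],[45,2],[48,16],[49,11],[50,0]]
[[10,17],[15,8],[21,5],[37,13],[39,18],[40,2],[43,16],[45,2],[48,16],[49,11],[50,0]]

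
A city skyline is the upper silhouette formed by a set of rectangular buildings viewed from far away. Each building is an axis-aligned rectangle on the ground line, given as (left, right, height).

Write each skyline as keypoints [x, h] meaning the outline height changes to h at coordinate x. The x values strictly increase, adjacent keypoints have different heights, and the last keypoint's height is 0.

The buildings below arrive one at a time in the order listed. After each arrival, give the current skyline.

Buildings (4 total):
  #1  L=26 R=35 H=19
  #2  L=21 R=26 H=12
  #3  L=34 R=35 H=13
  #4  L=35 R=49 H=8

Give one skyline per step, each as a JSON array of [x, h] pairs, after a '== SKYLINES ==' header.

== SKYLINES ==
[[26,19],[35,0]]
[[21,12],[26,19],[35,0]]
[[21,12],[26,19],[35,0]]
[[21,12],[26,19],[35,8],[49,0]]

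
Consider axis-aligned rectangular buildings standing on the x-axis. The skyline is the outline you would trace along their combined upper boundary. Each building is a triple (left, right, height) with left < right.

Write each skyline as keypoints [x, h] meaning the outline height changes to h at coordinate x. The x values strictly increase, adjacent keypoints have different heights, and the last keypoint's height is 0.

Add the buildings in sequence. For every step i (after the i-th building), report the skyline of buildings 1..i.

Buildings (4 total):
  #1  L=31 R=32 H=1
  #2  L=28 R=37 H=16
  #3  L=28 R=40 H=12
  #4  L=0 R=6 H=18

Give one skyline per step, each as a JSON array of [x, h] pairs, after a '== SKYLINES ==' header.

== SKYLINES ==
[[31,1],[32,0]]
[[28,16],[37,0]]
[[28,16],[37,12],[40,0]]
[[0,18],[6,0],[28,16],[37,12],[40,0]]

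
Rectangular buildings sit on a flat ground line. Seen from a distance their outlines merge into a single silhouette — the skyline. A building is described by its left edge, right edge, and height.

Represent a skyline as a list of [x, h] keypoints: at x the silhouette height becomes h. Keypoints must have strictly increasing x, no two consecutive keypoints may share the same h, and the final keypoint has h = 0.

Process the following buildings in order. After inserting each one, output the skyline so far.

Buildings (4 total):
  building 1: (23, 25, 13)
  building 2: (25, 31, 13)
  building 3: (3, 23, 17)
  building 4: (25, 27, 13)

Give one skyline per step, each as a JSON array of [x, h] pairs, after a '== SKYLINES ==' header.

== SKYLINES ==
[[23,13],[25,0]]
[[23,13],[31,0]]
[[3,17],[23,13],[31,0]]
[[3,17],[23,13],[31,0]]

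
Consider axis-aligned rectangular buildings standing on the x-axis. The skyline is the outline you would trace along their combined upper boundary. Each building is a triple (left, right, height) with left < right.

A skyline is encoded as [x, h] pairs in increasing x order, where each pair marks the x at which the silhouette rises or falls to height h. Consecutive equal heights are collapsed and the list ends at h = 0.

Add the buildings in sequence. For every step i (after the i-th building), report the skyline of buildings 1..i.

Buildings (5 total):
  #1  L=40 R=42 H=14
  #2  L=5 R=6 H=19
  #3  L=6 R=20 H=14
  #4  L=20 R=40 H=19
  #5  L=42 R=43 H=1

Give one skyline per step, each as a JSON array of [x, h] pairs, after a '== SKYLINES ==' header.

== SKYLINES ==
[[40,14],[42,0]]
[[5,19],[6,0],[40,14],[42,0]]
[[5,19],[6,14],[20,0],[40,14],[42,0]]
[[5,19],[6,14],[20,19],[40,14],[42,0]]
[[5,19],[6,14],[20,19],[40,14],[42,1],[43,0]]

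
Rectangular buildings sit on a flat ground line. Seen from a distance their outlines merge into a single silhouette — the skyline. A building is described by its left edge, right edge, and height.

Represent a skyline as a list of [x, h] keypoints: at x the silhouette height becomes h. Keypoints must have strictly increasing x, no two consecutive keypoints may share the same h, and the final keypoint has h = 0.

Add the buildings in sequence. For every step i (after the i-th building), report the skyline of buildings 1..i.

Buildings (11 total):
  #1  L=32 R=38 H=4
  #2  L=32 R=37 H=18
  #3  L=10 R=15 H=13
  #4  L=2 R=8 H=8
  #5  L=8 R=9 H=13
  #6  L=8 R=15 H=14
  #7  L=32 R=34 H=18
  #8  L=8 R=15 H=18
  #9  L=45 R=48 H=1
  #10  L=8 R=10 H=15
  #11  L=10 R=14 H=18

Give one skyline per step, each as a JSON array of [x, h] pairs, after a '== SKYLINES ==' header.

== SKYLINES ==
[[32,4],[38,0]]
[[32,18],[37,4],[38,0]]
[[10,13],[15,0],[32,18],[37,4],[38,0]]
[[2,8],[8,0],[10,13],[15,0],[32,18],[37,4],[38,0]]
[[2,8],[8,13],[9,0],[10,13],[15,0],[32,18],[37,4],[38,0]]
[[2,8],[8,14],[15,0],[32,18],[37,4],[38,0]]
[[2,8],[8,14],[15,0],[32,18],[37,4],[38,0]]
[[2,8],[8,18],[15,0],[32,18],[37,4],[38,0]]
[[2,8],[8,18],[15,0],[32,18],[37,4],[38,0],[45,1],[48,0]]
[[2,8],[8,18],[15,0],[32,18],[37,4],[38,0],[45,1],[48,0]]
[[2,8],[8,18],[15,0],[32,18],[37,4],[38,0],[45,1],[48,0]]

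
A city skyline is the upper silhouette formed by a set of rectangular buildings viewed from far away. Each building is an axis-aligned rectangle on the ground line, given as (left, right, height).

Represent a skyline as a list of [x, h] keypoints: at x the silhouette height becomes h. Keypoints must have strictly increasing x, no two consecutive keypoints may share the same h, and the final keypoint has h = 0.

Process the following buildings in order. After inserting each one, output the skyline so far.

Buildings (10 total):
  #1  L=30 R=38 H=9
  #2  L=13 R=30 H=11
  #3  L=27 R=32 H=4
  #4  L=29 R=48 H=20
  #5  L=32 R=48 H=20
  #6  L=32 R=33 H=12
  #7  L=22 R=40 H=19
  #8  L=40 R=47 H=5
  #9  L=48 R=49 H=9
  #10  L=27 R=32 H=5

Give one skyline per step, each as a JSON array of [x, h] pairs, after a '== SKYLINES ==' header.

== SKYLINES ==
[[30,9],[38,0]]
[[13,11],[30,9],[38,0]]
[[13,11],[30,9],[38,0]]
[[13,11],[29,20],[48,0]]
[[13,11],[29,20],[48,0]]
[[13,11],[29,20],[48,0]]
[[13,11],[22,19],[29,20],[48,0]]
[[13,11],[22,19],[29,20],[48,0]]
[[13,11],[22,19],[29,20],[48,9],[49,0]]
[[13,11],[22,19],[29,20],[48,9],[49,0]]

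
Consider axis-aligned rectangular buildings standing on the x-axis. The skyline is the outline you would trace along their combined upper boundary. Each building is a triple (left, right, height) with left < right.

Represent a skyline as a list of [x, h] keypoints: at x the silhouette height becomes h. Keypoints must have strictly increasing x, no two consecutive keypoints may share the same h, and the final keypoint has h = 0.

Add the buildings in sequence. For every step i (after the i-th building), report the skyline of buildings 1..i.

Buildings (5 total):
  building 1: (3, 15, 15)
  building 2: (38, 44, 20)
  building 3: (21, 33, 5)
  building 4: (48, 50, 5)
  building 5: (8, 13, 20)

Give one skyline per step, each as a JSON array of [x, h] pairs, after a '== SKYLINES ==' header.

== SKYLINES ==
[[3,15],[15,0]]
[[3,15],[15,0],[38,20],[44,0]]
[[3,15],[15,0],[21,5],[33,0],[38,20],[44,0]]
[[3,15],[15,0],[21,5],[33,0],[38,20],[44,0],[48,5],[50,0]]
[[3,15],[8,20],[13,15],[15,0],[21,5],[33,0],[38,20],[44,0],[48,5],[50,0]]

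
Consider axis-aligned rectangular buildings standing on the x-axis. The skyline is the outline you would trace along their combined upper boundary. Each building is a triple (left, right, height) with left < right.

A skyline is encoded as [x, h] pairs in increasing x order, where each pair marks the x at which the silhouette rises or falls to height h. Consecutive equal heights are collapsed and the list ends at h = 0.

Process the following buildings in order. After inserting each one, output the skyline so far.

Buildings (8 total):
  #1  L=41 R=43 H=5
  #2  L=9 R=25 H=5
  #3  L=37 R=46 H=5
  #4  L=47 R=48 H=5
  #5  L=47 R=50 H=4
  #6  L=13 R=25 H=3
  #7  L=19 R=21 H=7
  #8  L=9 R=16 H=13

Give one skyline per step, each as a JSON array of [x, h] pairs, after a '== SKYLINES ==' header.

== SKYLINES ==
[[41,5],[43,0]]
[[9,5],[25,0],[41,5],[43,0]]
[[9,5],[25,0],[37,5],[46,0]]
[[9,5],[25,0],[37,5],[46,0],[47,5],[48,0]]
[[9,5],[25,0],[37,5],[46,0],[47,5],[48,4],[50,0]]
[[9,5],[25,0],[37,5],[46,0],[47,5],[48,4],[50,0]]
[[9,5],[19,7],[21,5],[25,0],[37,5],[46,0],[47,5],[48,4],[50,0]]
[[9,13],[16,5],[19,7],[21,5],[25,0],[37,5],[46,0],[47,5],[48,4],[50,0]]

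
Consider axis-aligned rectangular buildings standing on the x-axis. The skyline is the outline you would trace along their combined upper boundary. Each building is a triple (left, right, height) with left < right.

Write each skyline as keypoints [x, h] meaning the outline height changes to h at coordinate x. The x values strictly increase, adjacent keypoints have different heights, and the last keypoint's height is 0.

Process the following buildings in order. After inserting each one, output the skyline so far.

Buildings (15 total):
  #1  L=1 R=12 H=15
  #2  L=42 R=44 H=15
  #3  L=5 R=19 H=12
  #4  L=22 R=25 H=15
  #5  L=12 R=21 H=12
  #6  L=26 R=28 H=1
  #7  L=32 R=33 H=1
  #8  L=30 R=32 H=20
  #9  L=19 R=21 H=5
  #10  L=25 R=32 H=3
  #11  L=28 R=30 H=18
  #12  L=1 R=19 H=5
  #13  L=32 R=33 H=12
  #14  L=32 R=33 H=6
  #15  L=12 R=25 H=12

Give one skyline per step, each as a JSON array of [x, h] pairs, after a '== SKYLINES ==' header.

== SKYLINES ==
[[1,15],[12,0]]
[[1,15],[12,0],[42,15],[44,0]]
[[1,15],[12,12],[19,0],[42,15],[44,0]]
[[1,15],[12,12],[19,0],[22,15],[25,0],[42,15],[44,0]]
[[1,15],[12,12],[21,0],[22,15],[25,0],[42,15],[44,0]]
[[1,15],[12,12],[21,0],[22,15],[25,0],[26,1],[28,0],[42,15],[44,0]]
[[1,15],[12,12],[21,0],[22,15],[25,0],[26,1],[28,0],[32,1],[33,0],[42,15],[44,0]]
[[1,15],[12,12],[21,0],[22,15],[25,0],[26,1],[28,0],[30,20],[32,1],[33,0],[42,15],[44,0]]
[[1,15],[12,12],[21,0],[22,15],[25,0],[26,1],[28,0],[30,20],[32,1],[33,0],[42,15],[44,0]]
[[1,15],[12,12],[21,0],[22,15],[25,3],[30,20],[32,1],[33,0],[42,15],[44,0]]
[[1,15],[12,12],[21,0],[22,15],[25,3],[28,18],[30,20],[32,1],[33,0],[42,15],[44,0]]
[[1,15],[12,12],[21,0],[22,15],[25,3],[28,18],[30,20],[32,1],[33,0],[42,15],[44,0]]
[[1,15],[12,12],[21,0],[22,15],[25,3],[28,18],[30,20],[32,12],[33,0],[42,15],[44,0]]
[[1,15],[12,12],[21,0],[22,15],[25,3],[28,18],[30,20],[32,12],[33,0],[42,15],[44,0]]
[[1,15],[12,12],[22,15],[25,3],[28,18],[30,20],[32,12],[33,0],[42,15],[44,0]]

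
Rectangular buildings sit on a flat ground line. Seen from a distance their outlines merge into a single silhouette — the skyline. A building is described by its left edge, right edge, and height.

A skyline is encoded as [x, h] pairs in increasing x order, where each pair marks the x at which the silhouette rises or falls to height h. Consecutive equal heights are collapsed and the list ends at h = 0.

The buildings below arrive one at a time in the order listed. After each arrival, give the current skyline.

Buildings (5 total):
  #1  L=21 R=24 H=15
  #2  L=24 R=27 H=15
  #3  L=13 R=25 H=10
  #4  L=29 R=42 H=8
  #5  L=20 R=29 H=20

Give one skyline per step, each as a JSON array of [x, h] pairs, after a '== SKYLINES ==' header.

== SKYLINES ==
[[21,15],[24,0]]
[[21,15],[27,0]]
[[13,10],[21,15],[27,0]]
[[13,10],[21,15],[27,0],[29,8],[42,0]]
[[13,10],[20,20],[29,8],[42,0]]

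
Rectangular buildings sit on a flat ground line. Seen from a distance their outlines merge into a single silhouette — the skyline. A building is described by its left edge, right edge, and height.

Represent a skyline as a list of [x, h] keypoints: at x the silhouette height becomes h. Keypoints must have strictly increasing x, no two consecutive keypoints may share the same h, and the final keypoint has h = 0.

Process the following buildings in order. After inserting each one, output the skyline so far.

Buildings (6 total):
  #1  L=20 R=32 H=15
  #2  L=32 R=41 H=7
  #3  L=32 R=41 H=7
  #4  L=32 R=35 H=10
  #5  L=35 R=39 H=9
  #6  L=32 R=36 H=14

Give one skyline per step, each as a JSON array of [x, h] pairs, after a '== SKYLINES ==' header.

== SKYLINES ==
[[20,15],[32,0]]
[[20,15],[32,7],[41,0]]
[[20,15],[32,7],[41,0]]
[[20,15],[32,10],[35,7],[41,0]]
[[20,15],[32,10],[35,9],[39,7],[41,0]]
[[20,15],[32,14],[36,9],[39,7],[41,0]]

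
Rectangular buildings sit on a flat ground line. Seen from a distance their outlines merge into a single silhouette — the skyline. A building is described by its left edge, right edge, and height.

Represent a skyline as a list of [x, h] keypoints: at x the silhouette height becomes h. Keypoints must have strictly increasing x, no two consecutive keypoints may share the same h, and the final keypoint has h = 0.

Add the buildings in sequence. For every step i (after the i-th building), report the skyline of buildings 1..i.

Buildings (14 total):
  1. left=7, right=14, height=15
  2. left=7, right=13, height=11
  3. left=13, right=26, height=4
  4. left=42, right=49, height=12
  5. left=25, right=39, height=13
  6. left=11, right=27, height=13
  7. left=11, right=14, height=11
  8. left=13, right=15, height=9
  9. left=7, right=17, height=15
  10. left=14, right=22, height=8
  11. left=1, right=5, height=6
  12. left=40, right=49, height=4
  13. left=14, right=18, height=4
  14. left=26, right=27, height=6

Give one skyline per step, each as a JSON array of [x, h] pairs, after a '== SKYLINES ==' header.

== SKYLINES ==
[[7,15],[14,0]]
[[7,15],[14,0]]
[[7,15],[14,4],[26,0]]
[[7,15],[14,4],[26,0],[42,12],[49,0]]
[[7,15],[14,4],[25,13],[39,0],[42,12],[49,0]]
[[7,15],[14,13],[39,0],[42,12],[49,0]]
[[7,15],[14,13],[39,0],[42,12],[49,0]]
[[7,15],[14,13],[39,0],[42,12],[49,0]]
[[7,15],[17,13],[39,0],[42,12],[49,0]]
[[7,15],[17,13],[39,0],[42,12],[49,0]]
[[1,6],[5,0],[7,15],[17,13],[39,0],[42,12],[49,0]]
[[1,6],[5,0],[7,15],[17,13],[39,0],[40,4],[42,12],[49,0]]
[[1,6],[5,0],[7,15],[17,13],[39,0],[40,4],[42,12],[49,0]]
[[1,6],[5,0],[7,15],[17,13],[39,0],[40,4],[42,12],[49,0]]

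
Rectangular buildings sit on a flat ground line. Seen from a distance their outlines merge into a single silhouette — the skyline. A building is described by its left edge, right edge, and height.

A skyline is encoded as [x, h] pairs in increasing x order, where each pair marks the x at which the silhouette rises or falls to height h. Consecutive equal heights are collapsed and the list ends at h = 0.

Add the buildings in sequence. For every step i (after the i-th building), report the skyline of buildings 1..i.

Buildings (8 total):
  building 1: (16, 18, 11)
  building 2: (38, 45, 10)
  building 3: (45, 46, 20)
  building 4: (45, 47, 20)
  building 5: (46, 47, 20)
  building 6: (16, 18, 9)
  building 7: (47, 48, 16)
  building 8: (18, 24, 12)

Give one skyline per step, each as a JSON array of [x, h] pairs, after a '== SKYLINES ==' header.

== SKYLINES ==
[[16,11],[18,0]]
[[16,11],[18,0],[38,10],[45,0]]
[[16,11],[18,0],[38,10],[45,20],[46,0]]
[[16,11],[18,0],[38,10],[45,20],[47,0]]
[[16,11],[18,0],[38,10],[45,20],[47,0]]
[[16,11],[18,0],[38,10],[45,20],[47,0]]
[[16,11],[18,0],[38,10],[45,20],[47,16],[48,0]]
[[16,11],[18,12],[24,0],[38,10],[45,20],[47,16],[48,0]]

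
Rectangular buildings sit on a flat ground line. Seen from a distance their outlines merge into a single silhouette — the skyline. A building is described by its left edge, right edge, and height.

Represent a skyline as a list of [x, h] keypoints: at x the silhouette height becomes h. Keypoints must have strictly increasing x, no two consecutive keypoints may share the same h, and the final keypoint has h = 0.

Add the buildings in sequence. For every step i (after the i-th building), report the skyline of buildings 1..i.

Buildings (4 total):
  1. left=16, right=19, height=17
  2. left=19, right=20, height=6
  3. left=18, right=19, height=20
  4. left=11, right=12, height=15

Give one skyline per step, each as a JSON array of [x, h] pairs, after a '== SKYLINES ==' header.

== SKYLINES ==
[[16,17],[19,0]]
[[16,17],[19,6],[20,0]]
[[16,17],[18,20],[19,6],[20,0]]
[[11,15],[12,0],[16,17],[18,20],[19,6],[20,0]]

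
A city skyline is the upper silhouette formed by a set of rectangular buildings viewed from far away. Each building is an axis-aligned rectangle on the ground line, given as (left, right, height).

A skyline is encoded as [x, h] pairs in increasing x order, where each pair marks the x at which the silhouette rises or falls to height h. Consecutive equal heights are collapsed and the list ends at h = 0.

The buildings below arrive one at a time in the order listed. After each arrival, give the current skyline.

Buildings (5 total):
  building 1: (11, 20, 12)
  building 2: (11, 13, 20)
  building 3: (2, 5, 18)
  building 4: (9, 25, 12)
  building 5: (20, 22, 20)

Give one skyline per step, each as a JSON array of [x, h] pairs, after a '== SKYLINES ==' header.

== SKYLINES ==
[[11,12],[20,0]]
[[11,20],[13,12],[20,0]]
[[2,18],[5,0],[11,20],[13,12],[20,0]]
[[2,18],[5,0],[9,12],[11,20],[13,12],[25,0]]
[[2,18],[5,0],[9,12],[11,20],[13,12],[20,20],[22,12],[25,0]]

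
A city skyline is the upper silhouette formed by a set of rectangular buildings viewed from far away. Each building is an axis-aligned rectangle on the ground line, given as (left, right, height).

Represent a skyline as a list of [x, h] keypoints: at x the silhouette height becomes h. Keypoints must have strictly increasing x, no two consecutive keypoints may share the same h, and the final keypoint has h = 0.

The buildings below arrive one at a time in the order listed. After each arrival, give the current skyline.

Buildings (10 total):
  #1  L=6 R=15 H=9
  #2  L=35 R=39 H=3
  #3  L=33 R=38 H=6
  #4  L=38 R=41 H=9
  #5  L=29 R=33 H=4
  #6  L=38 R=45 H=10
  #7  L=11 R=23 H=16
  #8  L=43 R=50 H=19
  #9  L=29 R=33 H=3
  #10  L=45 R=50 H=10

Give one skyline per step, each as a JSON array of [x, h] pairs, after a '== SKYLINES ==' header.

== SKYLINES ==
[[6,9],[15,0]]
[[6,9],[15,0],[35,3],[39,0]]
[[6,9],[15,0],[33,6],[38,3],[39,0]]
[[6,9],[15,0],[33,6],[38,9],[41,0]]
[[6,9],[15,0],[29,4],[33,6],[38,9],[41,0]]
[[6,9],[15,0],[29,4],[33,6],[38,10],[45,0]]
[[6,9],[11,16],[23,0],[29,4],[33,6],[38,10],[45,0]]
[[6,9],[11,16],[23,0],[29,4],[33,6],[38,10],[43,19],[50,0]]
[[6,9],[11,16],[23,0],[29,4],[33,6],[38,10],[43,19],[50,0]]
[[6,9],[11,16],[23,0],[29,4],[33,6],[38,10],[43,19],[50,0]]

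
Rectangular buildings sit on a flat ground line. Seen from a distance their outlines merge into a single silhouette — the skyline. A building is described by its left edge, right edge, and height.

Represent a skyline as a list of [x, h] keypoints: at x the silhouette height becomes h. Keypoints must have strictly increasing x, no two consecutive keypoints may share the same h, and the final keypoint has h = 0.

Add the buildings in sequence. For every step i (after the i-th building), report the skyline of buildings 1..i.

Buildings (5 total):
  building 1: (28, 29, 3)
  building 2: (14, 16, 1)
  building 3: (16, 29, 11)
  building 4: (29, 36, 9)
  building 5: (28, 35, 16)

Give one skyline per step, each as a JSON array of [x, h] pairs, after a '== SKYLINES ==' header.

== SKYLINES ==
[[28,3],[29,0]]
[[14,1],[16,0],[28,3],[29,0]]
[[14,1],[16,11],[29,0]]
[[14,1],[16,11],[29,9],[36,0]]
[[14,1],[16,11],[28,16],[35,9],[36,0]]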